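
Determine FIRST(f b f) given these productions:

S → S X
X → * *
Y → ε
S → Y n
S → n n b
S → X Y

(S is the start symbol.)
To compute FIRST(f b f), process the symbols left to right:
Symbol f is a terminal. Add 'f' and stop.
FIRST(f b f) = { 'f' }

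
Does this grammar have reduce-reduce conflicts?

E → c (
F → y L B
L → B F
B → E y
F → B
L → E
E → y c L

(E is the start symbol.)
No reduce-reduce conflicts

A reduce-reduce conflict occurs when an LR(0) state has two complete items [A → α .] and [B → β .] — both call for a reduction, and with no lookahead the parser cannot choose between them.

Augment with E' → E and build the canonical LR(0) collection (I0 = CLOSURE({[E' → . E]}), then GOTO on every symbol after a dot until no new states appear). It has 17 states:
  I0: { [E → . c (], [E → . y c L], [E' → . E] }  — shift
  I1: { [E' → E .] }  — accept
  I2: { [E → c . (] }  — shift
  I3: { [E → y . c L] }  — shift
  I4: { [B → . E y], [E → . c (], [E → . y c L], [E → y c . L], [L → . B F], [L → . E] }  — shift
  I5: { [B → . E y], [E → . c (], [E → . y c L], [F → . B], [F → . y L B], [L → B . F] }  — shift
  I6: { [B → E . y], [L → E .] }  — shift, reduce
  I7: { [E → y c L .] }  — reduce
  I8: { [B → E y .] }  — reduce
  I9: { [F → B .] }  — reduce
  I10: { [B → E . y] }  — shift
  I11: { [L → B F .] }  — reduce
  I12: { [B → . E y], [E → . c (], [E → . y c L], [E → y . c L], [F → y . L B], [L → . B F], [L → . E] }  — shift
  I13: { [B → . E y], [E → . c (], [E → . y c L], [F → y L . B] }  — shift
  I14: { [B → . E y], [E → . c (], [E → . y c L], [E → c . (], [E → y c . L], [L → . B F], [L → . E] }  — shift
  I15: { [E → c ( .] }  — reduce
  I16: { [F → y L B .] }  — reduce

No state contains more than one complete item.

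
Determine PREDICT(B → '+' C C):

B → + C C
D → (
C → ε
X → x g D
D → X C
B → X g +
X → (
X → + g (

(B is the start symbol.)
{ '+' }

PREDICT(B → '+' C C) = (FIRST(RHS) \ {ε}) ∪ (FOLLOW(B) if ε ∈ FIRST(RHS), i.e. RHS ⇒* ε)
FIRST('+' C C) = { '+' }
ε ∉ FIRST('+' C C), so FOLLOW(B) is not added.
PREDICT(B → '+' C C) = { '+' }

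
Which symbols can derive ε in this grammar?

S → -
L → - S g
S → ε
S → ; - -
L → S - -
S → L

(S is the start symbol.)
A non-terminal is nullable if it can derive ε (the empty string): either it has an ε-production, or it has a production whose right-hand side consists entirely of nullable non-terminals.

ε-productions: S → ε
So S is immediately nullable.
No further non-terminal can be added: every production for the remaining non-terminals contains a terminal or a non-nullable non-terminal.
Nullable = { 'S' }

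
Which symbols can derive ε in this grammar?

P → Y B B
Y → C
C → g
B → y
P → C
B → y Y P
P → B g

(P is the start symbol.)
None

A non-terminal is nullable if it can derive ε (the empty string): either it has an ε-production, or it has a production whose right-hand side consists entirely of nullable non-terminals.

There are no ε-productions, so no non-terminal can derive ε.
No non-terminals are nullable.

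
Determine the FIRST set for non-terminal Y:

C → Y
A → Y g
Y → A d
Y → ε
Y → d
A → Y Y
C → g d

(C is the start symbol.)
{ 'd', 'g', ε }

To compute FIRST(Y), examine every production with Y on the left-hand side, reading each right-hand side left to right until a non-nullable symbol is reached.

FIRST sets of the other non-terminals involved (by the same procedure, iterated to a fixed point):
  FIRST(A) = { 'd', 'g', ε }

From Y → A d:
  - A is a non-terminal: add FIRST(A) \ {ε} = { 'd', 'g' }
    A is nullable, so continue to the next symbol
  - d is a terminal: add 'd' and stop
From Y → ε:
  - ε-production, so ε ∈ FIRST(Y)
From Y → d:
  - d is a terminal: add 'd' and stop

Collecting: FIRST(Y) = { 'd', 'g', ε }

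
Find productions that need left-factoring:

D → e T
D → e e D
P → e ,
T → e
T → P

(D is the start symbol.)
Yes, D has productions with common prefix 'e'

Left-factoring is needed when two productions for the same non-terminal
share a common prefix on the right-hand side.

Productions for D:
  D → e T
  D → e e D
Productions for T:
  T → e
  T → P

Found common prefix 'e' in productions for D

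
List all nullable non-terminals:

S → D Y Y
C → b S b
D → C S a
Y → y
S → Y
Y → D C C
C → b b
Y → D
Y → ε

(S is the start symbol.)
ε-productions: Y → ε
So Y is immediately nullable.
S → Y: every symbol on the right is nullable, so S is nullable too.
No further non-terminal can be added: every production for the remaining non-terminals contains a terminal or a non-nullable non-terminal.
Nullable = { 'S', 'Y' }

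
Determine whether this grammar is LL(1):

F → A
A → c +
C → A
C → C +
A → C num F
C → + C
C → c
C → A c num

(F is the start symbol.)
No. Predict set conflict for A: { 'c' }

Relevant sets:
  FIRST(C) = { '+', 'c' }
  FIRST(A) = { '+', 'c' }

For A:
  PREDICT(A → c '+') = { 'c' }
  PREDICT(A → C num F) = { '+', 'c' }
For C:
  PREDICT(C → A) = { '+', 'c' }
  PREDICT(C → C '+') = { '+', 'c' }
  PREDICT(C → '+' C) = { '+' }
  PREDICT(C → c) = { 'c' }
  PREDICT(C → A c num) = { '+', 'c' }
F has a single production, so nothing to check there.

Conflict found: Predict set conflict for A: { 'c' }
The grammar is NOT LL(1).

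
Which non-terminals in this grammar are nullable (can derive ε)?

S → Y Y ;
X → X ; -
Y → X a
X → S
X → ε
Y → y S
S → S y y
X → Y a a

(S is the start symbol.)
A non-terminal is nullable if it can derive ε (the empty string): either it has an ε-production, or it has a production whose right-hand side consists entirely of nullable non-terminals.

ε-productions: X → ε
So X is immediately nullable.
No further non-terminal can be added: every production for the remaining non-terminals contains a terminal or a non-nullable non-terminal.
Nullable = { 'X' }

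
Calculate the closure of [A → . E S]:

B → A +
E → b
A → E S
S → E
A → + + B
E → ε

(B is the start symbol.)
Start with: [A → . E S]
  [A → . E S] has the dot before E: add [E → . b], [E → .]
No further items can be added.

CLOSURE = { [A → . E S], [E → . b], [E → .] }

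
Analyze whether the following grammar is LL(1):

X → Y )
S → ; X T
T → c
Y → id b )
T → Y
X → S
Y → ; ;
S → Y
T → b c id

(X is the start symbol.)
A grammar is LL(1) if for each non-terminal N with multiple productions, the predict sets of those productions are pairwise disjoint, where PREDICT(N → α) = (FIRST(α) \ {ε}) ∪ (FOLLOW(N) if α ⇒* ε).

Relevant sets:
  FIRST(Y) = { ';', 'id' }
  FIRST(S) = { ';', 'id' }

For X:
  PREDICT(X → Y ')') = { ';', 'id' }
  PREDICT(X → S) = { ';', 'id' }
For S:
  PREDICT(S → ';' X T) = { ';' }
  PREDICT(S → Y) = { ';', 'id' }
For T:
  PREDICT(T → c) = { 'c' }
  PREDICT(T → Y) = { ';', 'id' }
  PREDICT(T → b c id) = { 'b' }
For Y:
  PREDICT(Y → id b ')') = { 'id' }
  PREDICT(Y → ';' ';') = { ';' }

Conflict found: Predict set conflict for X: { ';', 'id' }
The grammar is NOT LL(1).

Answer: No. Predict set conflict for X: { ';', 'id' }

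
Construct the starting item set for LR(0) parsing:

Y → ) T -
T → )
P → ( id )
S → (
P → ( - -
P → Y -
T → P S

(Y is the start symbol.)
{ [Y → . ) T -], [Y' → . Y] }

First, augment the grammar with Y' → Y
I₀ = CLOSURE({ [Y' → . Y] }):
  [Y' → . Y] has the dot before Y: add [Y → . ) T -]
No further items can be added.

I₀ = { [Y → . ) T -], [Y' → . Y] }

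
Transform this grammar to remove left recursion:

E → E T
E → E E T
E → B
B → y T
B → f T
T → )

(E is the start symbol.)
E is directly left-recursive. The standard transformation for
  A → A α₁ | ... | A α_m | β₁ | ... | β_n
is
  A  → β₁ A' | ... | β_n A'
  A' → α₁ A' | ... | α_m A' | ε

E → B becomes E → B E'
E → E T becomes E' → T E'
E → E E T becomes E' → E T E'
Add E' → ε

Productions for other non-terminals are unchanged:
  B → y T
  B → f T
  T → )

Resulting grammar:
E → B E'
E' → T E'
E' → E T E'
E' → ε
B → y T
B → f T
T → )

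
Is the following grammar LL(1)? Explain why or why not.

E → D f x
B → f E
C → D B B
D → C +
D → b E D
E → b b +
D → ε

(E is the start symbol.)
No. Predict set conflict for E: { 'b' }

A grammar is LL(1) if for each non-terminal N with multiple productions, the predict sets of those productions are pairwise disjoint, where PREDICT(N → α) = (FIRST(α) \ {ε}) ∪ (FOLLOW(N) if α ⇒* ε).

Relevant sets:
  FIRST(D) = { 'b', 'f', ε }
  FIRST(C) = { 'b', 'f' }
  FOLLOW(D) = { 'f' }

For E:
  PREDICT(E → D f x) = { 'b', 'f' }
  PREDICT(E → b b '+') = { 'b' }
For D:
  PREDICT(D → C '+') = { 'b', 'f' }
  PREDICT(D → b E D) = { 'b' }
  PREDICT(D → ε) = { 'f' }
B, C have a single production, so nothing to check there.

Conflict found: Predict set conflict for E: { 'b' }
The grammar is NOT LL(1).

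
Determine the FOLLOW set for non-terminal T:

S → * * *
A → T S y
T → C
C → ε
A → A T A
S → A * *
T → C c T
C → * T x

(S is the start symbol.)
In A → T S y: T is followed by S y, add FIRST(S y) \ {ε} = { '*', 'c' }
In A → A T A: T is followed by A, add FIRST(A) \ {ε} = { '*', 'c' }
In T → C c T: T is at the end; this adds FOLLOW(T) to itself — nothing new
In C → * T x: T is followed by x, add FIRST(x) \ {ε} = { 'x' }

Taking the union: FOLLOW(T) = { '*', 'c', 'x' }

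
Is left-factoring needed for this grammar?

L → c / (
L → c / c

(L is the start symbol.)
Yes, L has productions with common prefix 'c /'

Left-factoring is needed when two productions for the same non-terminal
share a common prefix on the right-hand side.

Productions for L:
  L → c / (
  L → c / c

Found common prefix 'c /' in productions for L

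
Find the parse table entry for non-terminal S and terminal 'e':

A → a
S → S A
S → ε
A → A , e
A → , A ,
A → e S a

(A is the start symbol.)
S → S A, S → ε

To find M[S, 'e'], we find productions for S where 'e' is in the predict set (PREDICT(N → α) = (FIRST(α) \ {ε}) ∪ (FOLLOW(N) if α ⇒* ε)).

Relevant sets:
  FIRST(S) = { ',', 'a', 'e', ε }
  FIRST(A) = { ',', 'a', 'e' }
  FOLLOW(S) = { ',', 'a', 'e' }

S → S A: PREDICT = { ',', 'a', 'e' }
  'e' is in predict set, so this production goes in M[S, 'e']
S → ε: PREDICT = { ',', 'a', 'e' }
  'e' is in predict set, so this production goes in M[S, 'e']

M[S, 'e'] = S → S A, S → ε  (a multiply-defined cell — the grammar is not LL(1))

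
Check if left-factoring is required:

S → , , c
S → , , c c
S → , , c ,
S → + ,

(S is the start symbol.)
Left-factoring is needed when two productions for the same non-terminal
share a common prefix on the right-hand side.

Productions for S:
  S → , , c
  S → , , c c
  S → , , c ,
  S → + ,

Found common prefix ', , c' in productions for S

Answer: Yes, S has productions with common prefix ', , c'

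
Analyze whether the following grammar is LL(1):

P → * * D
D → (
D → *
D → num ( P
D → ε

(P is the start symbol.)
Relevant sets:
  FOLLOW(D) = { $ }

For D:
  PREDICT(D → '(') = { '(' }
  PREDICT(D → '*') = { '*' }
  PREDICT(D → num '(' P) = { 'num' }
  PREDICT(D → ε) = { $ }
P has a single production, so nothing to check there.

All predict sets are disjoint. The grammar IS LL(1).

Answer: Yes, the grammar is LL(1).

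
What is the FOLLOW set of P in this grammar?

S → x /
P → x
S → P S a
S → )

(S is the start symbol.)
In S → P S a: P is followed by S a, add FIRST(S a) \ {ε} = { ')', 'x' }

Taking the union: FOLLOW(P) = { ')', 'x' }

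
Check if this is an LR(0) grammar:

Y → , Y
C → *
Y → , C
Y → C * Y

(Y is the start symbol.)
No. Shift-reduce conflict between [Y → , C .] and [Y → C . * Y]

A grammar is LR(0) if no state in the canonical LR(0) collection has:
  - both a shift item (dot before a terminal) and a complete item (shift-reduce conflict), or
  - two or more complete items (reduce-reduce conflict; the accept item [Y' → Y .] counts as a complete item here).

Augment with Y' → Y and build the canonical LR(0) collection (I0 = CLOSURE({[Y' → . Y]}), then GOTO on every symbol after a dot until no new states appear). It has 9 states:
  I0: { [C → . *], [Y → . , C], [Y → . , Y], [Y → . C * Y], [Y' → . Y] }  — shift
  I1: { [C → * .] }  — reduce
  I2: { [C → . *], [Y → , . C], [Y → , . Y], [Y → . , C], [Y → . , Y], [Y → . C * Y] }  — shift
  I3: { [Y → C . * Y] }  — shift
  I4: { [Y' → Y .] }  — accept
  I5: { [C → . *], [Y → . , C], [Y → . , Y], [Y → . C * Y], [Y → C * . Y] }  — shift
  I6: { [Y → C * Y .] }  — reduce
  I7: { [Y → , C .], [Y → C . * Y] }  — shift, reduce
  I8: { [Y → , Y .] }  — reduce

Conflict in state I7:
  Shift-reduce conflict between [Y → , C .] and [Y → C . * Y]
So the grammar is NOT LR(0).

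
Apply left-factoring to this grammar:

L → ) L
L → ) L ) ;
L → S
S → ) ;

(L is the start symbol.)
Left-factoring transforms A → αβ₁ | αβ₂ into A → αA' and A' → β₁ | β₂
(α is the longest common prefix among the alternatives). Repeat until
no nonterminal has two alternatives with a common prefix.

Round 1: L has alternatives sharing prefix ') L'. Introduce L': L → ) L L'
  Add: L' → ε
  Add: L' → ) ;

No remaining common prefixes — done.

Resulting grammar:
L → ) L L'
L' → ε
L' → ) ;
L → S
S → ) ;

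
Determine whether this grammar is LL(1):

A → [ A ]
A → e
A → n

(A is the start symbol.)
A grammar is LL(1) if for each non-terminal N with multiple productions, the predict sets of those productions are pairwise disjoint, where PREDICT(N → α) = (FIRST(α) \ {ε}) ∪ (FOLLOW(N) if α ⇒* ε).

For A:
  PREDICT(A → '[' A ']') = { '[' }
  PREDICT(A → e) = { 'e' }
  PREDICT(A → n) = { 'n' }

All predict sets are disjoint. The grammar IS LL(1).

Answer: Yes, the grammar is LL(1).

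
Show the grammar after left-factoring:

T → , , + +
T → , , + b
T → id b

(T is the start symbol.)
T → , , + T'
T' → +
T' → b
T → id b

Left-factoring transforms A → αβ₁ | αβ₂ into A → αA' and A' → β₁ | β₂
(α is the longest common prefix among the alternatives). Repeat until
no nonterminal has two alternatives with a common prefix.

Round 1: T has alternatives sharing prefix ', , +'. Introduce T': T → , , + T'
  Add: T' → +
  Add: T' → b

No remaining common prefixes — done.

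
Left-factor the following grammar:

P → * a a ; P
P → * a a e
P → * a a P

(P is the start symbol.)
P → * a a P'
P' → ; P
P' → e
P' → P

Left-factoring transforms A → αβ₁ | αβ₂ into A → αA' and A' → β₁ | β₂
(α is the longest common prefix among the alternatives). Repeat until
no nonterminal has two alternatives with a common prefix.

Round 1: P has alternatives sharing prefix '* a a'. Introduce P': P → * a a P'
  Add: P' → ; P
  Add: P' → e
  Add: P' → P

No remaining common prefixes — done.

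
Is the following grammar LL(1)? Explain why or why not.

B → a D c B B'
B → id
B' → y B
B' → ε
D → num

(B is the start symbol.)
Relevant sets:
  FOLLOW(B') = { $, 'y' }

For B:
  PREDICT(B → a D c B B') = { 'a' }
  PREDICT(B → id) = { 'id' }
For B':
  PREDICT(B' → y B) = { 'y' }
  PREDICT(B' → ε) = { $, 'y' }
D has a single production, so nothing to check there.

Conflict found: Predict set conflict for B': { 'y' }
The grammar is NOT LL(1).

Answer: No. Predict set conflict for B': { 'y' }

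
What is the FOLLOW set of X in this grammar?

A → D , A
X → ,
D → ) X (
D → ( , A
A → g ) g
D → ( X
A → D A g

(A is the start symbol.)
In D → ) X (: X is followed by '(', add FIRST('(') \ {ε} = { '(' }
In D → ( X: X is at the end, add FOLLOW(D)

The FOLLOW sets referred to above (computed the same way, to a fixed point):
  FOLLOW(D) = { '(', ')', ',', 'g' }

Taking the union: FOLLOW(X) = { '(', ')', ',', 'g' }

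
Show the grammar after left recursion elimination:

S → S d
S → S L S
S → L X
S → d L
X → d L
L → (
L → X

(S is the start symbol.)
S is directly left-recursive. The standard transformation for
  A → A α₁ | ... | A α_m | β₁ | ... | β_n
is
  A  → β₁ A' | ... | β_n A'
  A' → α₁ A' | ... | α_m A' | ε

S → L X becomes S → L X S'
S → d L becomes S → d L S'
S → S d becomes S' → d S'
S → S L S becomes S' → L S S'
Add S' → ε

Productions for other non-terminals are unchanged:
  X → d L
  L → (
  L → X

Resulting grammar:
S → L X S'
S → d L S'
S' → d S'
S' → L S S'
S' → ε
X → d L
L → (
L → X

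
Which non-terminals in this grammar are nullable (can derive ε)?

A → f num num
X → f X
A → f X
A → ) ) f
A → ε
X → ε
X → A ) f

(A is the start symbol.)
A non-terminal is nullable if it can derive ε (the empty string): either it has an ε-production, or it has a production whose right-hand side consists entirely of nullable non-terminals.

ε-productions: A → ε, X → ε
So A, X are immediately nullable.
Every non-terminal is now nullable.
Nullable = { 'A', 'X' }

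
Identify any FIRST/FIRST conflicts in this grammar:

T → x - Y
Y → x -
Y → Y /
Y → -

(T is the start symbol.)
FIRST sets of the non-terminals at (or reachable through a nullable prefix from) the front of some alternative:
  FIRST(Y) = { '-', 'x' }

Productions for Y:
  Y → x -: FIRST = { 'x' }
  Y → Y /: FIRST = { '-', 'x' }
  Y → -: FIRST = { '-' }
T has only one production, so no FIRST/FIRST conflict is possible there.

Conflict for Y: Y → x - and Y → Y /
  Overlap: { 'x' }
Conflict for Y: Y → Y / and Y → -
  Overlap: { '-' }

Answer: Yes. Y → x '-' / Y → Y '/' on { 'x' }; Y → Y '/' / Y → '-' on { '-' }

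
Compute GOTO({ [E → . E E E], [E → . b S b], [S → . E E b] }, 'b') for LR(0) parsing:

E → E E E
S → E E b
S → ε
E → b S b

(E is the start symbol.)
GOTO(I, 'b') = CLOSURE({ [A → αX.β] : [A → α.Xβ] ∈ I, X = 'b' })

Items with dot before 'b', with the dot advanced:
  [E → . b S b] → [E → b . S b]
Closure of the advanced items:
  [E → b . S b] has the dot before S: add [S → . E E b], [S → .]
  [S → . E E b] has the dot before E: add [E → . E E E], [E → . b S b]

GOTO = { [E → . E E E], [E → . b S b], [E → b . S b], [S → . E E b], [S → .] }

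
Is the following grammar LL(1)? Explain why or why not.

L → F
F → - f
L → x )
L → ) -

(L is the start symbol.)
Yes, the grammar is LL(1).

A grammar is LL(1) if for each non-terminal N with multiple productions, the predict sets of those productions are pairwise disjoint, where PREDICT(N → α) = (FIRST(α) \ {ε}) ∪ (FOLLOW(N) if α ⇒* ε).

Relevant sets:
  FIRST(F) = { '-' }

For L:
  PREDICT(L → F) = { '-' }
  PREDICT(L → x ')') = { 'x' }
  PREDICT(L → ')' '-') = { ')' }
F has a single production, so nothing to check there.

All predict sets are disjoint. The grammar IS LL(1).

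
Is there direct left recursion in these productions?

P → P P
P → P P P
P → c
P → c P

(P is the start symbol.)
Yes, P is left-recursive

Direct left recursion occurs when N → N α for some non-terminal N (the right-hand side begins with the left-hand side itself).

P → P P: LEFT RECURSIVE (starts with P)
P → P P P: LEFT RECURSIVE (starts with P)
P → c: starts with c
P → c P: starts with c

The grammar has direct left recursion on: P.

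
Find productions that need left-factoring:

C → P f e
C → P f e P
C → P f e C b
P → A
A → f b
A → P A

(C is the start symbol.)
Left-factoring is needed when two productions for the same non-terminal
share a common prefix on the right-hand side.

Productions for C:
  C → P f e
  C → P f e P
  C → P f e C b
Productions for A:
  A → f b
  A → P A

Found common prefix 'P f e' in productions for C

Answer: Yes, C has productions with common prefix 'P f e'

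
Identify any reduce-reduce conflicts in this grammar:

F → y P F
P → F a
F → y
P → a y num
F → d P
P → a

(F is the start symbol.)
No reduce-reduce conflicts

A reduce-reduce conflict occurs when an LR(0) state has two complete items [A → α .] and [B → β .] — both call for a reduction, and with no lookahead the parser cannot choose between them.

Augment with F' → F and build the canonical LR(0) collection (I0 = CLOSURE({[F' → . F]}), then GOTO on every symbol after a dot until no new states appear). It has 12 states:
  I0: { [F → . d P], [F → . y P F], [F → . y], [F' → . F] }  — shift
  I1: { [F' → F .] }  — accept
  I2: { [F → . d P], [F → . y P F], [F → . y], [F → d . P], [P → . F a], [P → . a y num], [P → . a] }  — shift
  I3: { [F → . d P], [F → . y P F], [F → . y], [F → y . P F], [F → y .], [P → . F a], [P → . a y num], [P → . a] }  — shift, reduce
  I4: { [P → F . a] }  — shift
  I5: { [F → . d P], [F → . y P F], [F → . y], [F → y P . F] }  — shift
  I6: { [P → a . y num], [P → a .] }  — shift, reduce
  I7: { [P → a y . num] }  — shift
  I8: { [P → a y num .] }  — reduce
  I9: { [F → y P F .] }  — reduce
  I10: { [P → F a .] }  — reduce
  I11: { [F → d P .] }  — reduce

No state contains more than one complete item.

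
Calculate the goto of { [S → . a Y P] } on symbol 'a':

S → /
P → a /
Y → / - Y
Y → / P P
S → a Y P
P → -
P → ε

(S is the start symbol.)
GOTO(I, 'a') = CLOSURE({ [A → αX.β] : [A → α.Xβ] ∈ I, X = 'a' })

Items with dot before 'a', with the dot advanced:
  [S → . a Y P] → [S → a . Y P]
Closure of the advanced items:
  [S → a . Y P] has the dot before Y: add [Y → . / - Y], [Y → . / P P]

GOTO = { [S → a . Y P], [Y → . / - Y], [Y → . / P P] }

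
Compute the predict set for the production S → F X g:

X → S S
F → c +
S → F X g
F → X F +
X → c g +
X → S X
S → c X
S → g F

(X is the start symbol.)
{ 'c', 'g' }

PREDICT(S → F X g) = (FIRST(RHS) \ {ε}) ∪ (FOLLOW(S) if ε ∈ FIRST(RHS), i.e. RHS ⇒* ε)
FIRST(F) = { 'c', 'g' }
FIRST(F X g) = { 'c', 'g' }
ε ∉ FIRST(F X g), so FOLLOW(S) is not added.
PREDICT(S → F X g) = { 'c', 'g' }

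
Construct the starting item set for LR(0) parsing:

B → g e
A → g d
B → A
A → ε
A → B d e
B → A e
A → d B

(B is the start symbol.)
{ [A → . B d e], [A → . d B], [A → . g d], [A → .], [B → . A e], [B → . A], [B → . g e], [B' → . B] }

First, augment the grammar with B' → B
I₀ = CLOSURE({ [B' → . B] }):
  [B' → . B] has the dot before B: add [B → . g e], [B → . A], [B → . A e]
  [B → . A] has the dot before A: add [A → . g d], [A → .], [A → . B d e], [A → . d B]
No further items can be added.

I₀ = { [A → . B d e], [A → . d B], [A → . g d], [A → .], [B → . A e], [B → . A], [B → . g e], [B' → . B] }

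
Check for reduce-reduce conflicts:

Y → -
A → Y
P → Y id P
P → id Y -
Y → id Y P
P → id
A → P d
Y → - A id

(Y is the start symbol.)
A reduce-reduce conflict occurs when an LR(0) state has two complete items [A → α .] and [B → β .] — both call for a reduction, and with no lookahead the parser cannot choose between them.

Augment with Y' → Y and build the canonical LR(0) collection (I0 = CLOSURE({[Y' → . Y]}), then GOTO on every symbol after a dot until no new states appear). It has 17 states:
  I0: { [Y → . - A id], [Y → . -], [Y → . id Y P], [Y' → . Y] }  — shift
  I1: { [A → . P d], [A → . Y], [P → . Y id P], [P → . id Y -], [P → . id], [Y → - . A id], [Y → - .], [Y → . - A id], [Y → . -], [Y → . id Y P] }  — shift, reduce
  I2: { [Y' → Y .] }  — accept
  I3: { [Y → . - A id], [Y → . -], [Y → . id Y P], [Y → id . Y P] }  — shift
  I4: { [P → . Y id P], [P → . id Y -], [P → . id], [Y → . - A id], [Y → . -], [Y → . id Y P], [Y → id Y . P] }  — shift
  I5: { [Y → id Y P .] }  — reduce
  I6: { [P → Y . id P] }  — shift
  I7: { [P → id . Y -], [P → id .], [Y → . - A id], [Y → . -], [Y → . id Y P], [Y → id . Y P] }  — shift, reduce
  I8: { [P → . Y id P], [P → . id Y -], [P → . id], [P → id Y . -], [Y → . - A id], [Y → . -], [Y → . id Y P], [Y → id Y . P] }  — shift
  I9: { [A → . P d], [A → . Y], [P → . Y id P], [P → . id Y -], [P → . id], [P → id Y - .], [Y → - . A id], [Y → - .], [Y → . - A id], [Y → . -], [Y → . id Y P] }  — shift, 2 reduces
  I10: { [Y → - A . id] }  — shift
  I11: { [A → P . d] }  — shift
  I12: { [A → Y .], [P → Y . id P] }  — shift, reduce
  I13: { [P → . Y id P], [P → . id Y -], [P → . id], [P → Y id . P], [Y → . - A id], [Y → . -], [Y → . id Y P] }  — shift
  I14: { [P → Y id P .] }  — reduce
  I15: { [A → P d .] }  — reduce
  I16: { [Y → - A id .] }  — reduce

I9 contains complete items [P → id Y - .], [Y → - .] — reduce-reduce conflict.

Answer: Yes — I9: [P → id Y - .] vs [Y → - .]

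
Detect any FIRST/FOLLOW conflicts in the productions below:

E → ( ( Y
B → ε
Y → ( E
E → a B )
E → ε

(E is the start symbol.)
No FIRST/FOLLOW conflicts.

A FIRST/FOLLOW conflict occurs when a non-terminal N has a nullable alternative N → β (β ⇒* ε) and another alternative N → α with FIRST(α) ∩ FOLLOW(N) ≠ ∅: on such a lookahead the parser cannot decide between expanding α and letting N vanish via β.

Nullable non-terminals: B, E.
B has a nullable alternative but only one production, so nothing to check.

E: nullable alternative(s) E → ε; FOLLOW(E) = { $ }
  E → ( ( Y: FIRST \ {ε} = { '(' } — disjoint from FOLLOW(E)
  E → a B ): FIRST \ {ε} = { 'a' } — disjoint from FOLLOW(E)
  E → ε: FIRST \ {ε} = { } — this is the only nullable alternative, skip

Y has no nullable alternative, so no FIRST/FOLLOW check is needed there.

No FIRST/FOLLOW conflicts found.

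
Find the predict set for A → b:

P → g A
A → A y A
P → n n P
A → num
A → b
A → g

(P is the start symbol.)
PREDICT(A → b) = (FIRST(RHS) \ {ε}) ∪ (FOLLOW(A) if ε ∈ FIRST(RHS), i.e. RHS ⇒* ε)
FIRST(b) = { 'b' }
ε ∉ FIRST(b), so FOLLOW(A) is not added.
PREDICT(A → b) = { 'b' }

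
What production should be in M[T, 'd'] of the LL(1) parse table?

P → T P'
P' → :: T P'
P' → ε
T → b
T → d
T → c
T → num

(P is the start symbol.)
To find M[T, 'd'], we find productions for T where 'd' is in the predict set (PREDICT(N → α) = (FIRST(α) \ {ε}) ∪ (FOLLOW(N) if α ⇒* ε)).

T → b: PREDICT = { 'b' }
T → d: PREDICT = { 'd' }
  'd' is in predict set, so this production goes in M[T, 'd']
T → c: PREDICT = { 'c' }
T → num: PREDICT = { 'num' }

M[T, 'd'] = T → d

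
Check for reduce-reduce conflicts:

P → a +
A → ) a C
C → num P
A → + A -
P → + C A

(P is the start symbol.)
A reduce-reduce conflict occurs when an LR(0) state has two complete items [A → α .] and [B → β .] — both call for a reduction, and with no lookahead the parser cannot choose between them.

Augment with P' → P and build the canonical LR(0) collection (I0 = CLOSURE({[P' → . P]}), then GOTO on every symbol after a dot until no new states appear). It has 15 states:
  I0: { [P → . + C A], [P → . a +], [P' → . P] }  — shift
  I1: { [C → . num P], [P → + . C A] }  — shift
  I2: { [P' → P .] }  — accept
  I3: { [P → a . +] }  — shift
  I4: { [P → a + .] }  — reduce
  I5: { [A → . ) a C], [A → . + A -], [P → + C . A] }  — shift
  I6: { [C → num . P], [P → . + C A], [P → . a +] }  — shift
  I7: { [C → num P .] }  — reduce
  I8: { [A → ) . a C] }  — shift
  I9: { [A → + . A -], [A → . ) a C], [A → . + A -] }  — shift
  I10: { [P → + C A .] }  — reduce
  I11: { [A → + A . -] }  — shift
  I12: { [A → + A - .] }  — reduce
  I13: { [A → ) a . C], [C → . num P] }  — shift
  I14: { [A → ) a C .] }  — reduce

No state contains more than one complete item.

Answer: No reduce-reduce conflicts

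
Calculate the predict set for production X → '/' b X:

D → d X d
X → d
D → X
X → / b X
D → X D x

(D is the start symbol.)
PREDICT(X → '/' b X) = (FIRST(RHS) \ {ε}) ∪ (FOLLOW(X) if ε ∈ FIRST(RHS), i.e. RHS ⇒* ε)
FIRST('/' b X) = { '/' }
ε ∉ FIRST('/' b X), so FOLLOW(X) is not added.
PREDICT(X → '/' b X) = { '/' }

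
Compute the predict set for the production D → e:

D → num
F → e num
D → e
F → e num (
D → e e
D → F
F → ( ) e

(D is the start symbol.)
PREDICT(D → e) = (FIRST(RHS) \ {ε}) ∪ (FOLLOW(D) if ε ∈ FIRST(RHS), i.e. RHS ⇒* ε)
FIRST(e) = { 'e' }
ε ∉ FIRST(e), so FOLLOW(D) is not added.
PREDICT(D → e) = { 'e' }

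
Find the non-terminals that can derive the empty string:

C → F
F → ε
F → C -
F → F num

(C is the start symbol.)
A non-terminal is nullable if it can derive ε (the empty string): either it has an ε-production, or it has a production whose right-hand side consists entirely of nullable non-terminals.

ε-productions: F → ε
So F is immediately nullable.
C → F: every symbol on the right is nullable, so C is nullable too.
Every non-terminal is now nullable.
Nullable = { 'C', 'F' }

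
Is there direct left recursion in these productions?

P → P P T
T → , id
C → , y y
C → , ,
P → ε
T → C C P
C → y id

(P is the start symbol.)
Direct left recursion occurs when N → N α for some non-terminal N (the right-hand side begins with the left-hand side itself).

P → P P T: LEFT RECURSIVE (starts with P)
T → , id: starts with ','
C → , y y: starts with ','
C → , ,: starts with ','
P → ε: starts with ε
T → C C P: starts with C
C → y id: starts with y

The grammar has direct left recursion on: P.

Answer: Yes, P is left-recursive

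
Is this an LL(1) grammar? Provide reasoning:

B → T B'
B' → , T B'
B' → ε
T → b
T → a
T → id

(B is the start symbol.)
Yes, the grammar is LL(1).

A grammar is LL(1) if for each non-terminal N with multiple productions, the predict sets of those productions are pairwise disjoint, where PREDICT(N → α) = (FIRST(α) \ {ε}) ∪ (FOLLOW(N) if α ⇒* ε).

Relevant sets:
  FOLLOW(B') = { $ }

For B':
  PREDICT(B' → ',' T B') = { ',' }
  PREDICT(B' → ε) = { $ }
For T:
  PREDICT(T → b) = { 'b' }
  PREDICT(T → a) = { 'a' }
  PREDICT(T → id) = { 'id' }
B has a single production, so nothing to check there.

All predict sets are disjoint. The grammar IS LL(1).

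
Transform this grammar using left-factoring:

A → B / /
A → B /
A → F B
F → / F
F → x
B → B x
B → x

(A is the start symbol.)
Left-factoring transforms A → αβ₁ | αβ₂ into A → αA' and A' → β₁ | β₂
(α is the longest common prefix among the alternatives). Repeat until
no nonterminal has two alternatives with a common prefix.

Round 1: A has alternatives sharing prefix 'B /'. Introduce A': A → B / A'
  Add: A' → /
  Add: A' → ε

No remaining common prefixes — done.

Resulting grammar:
A → B / A'
A' → /
A' → ε
A → F B
F → / F
F → x
B → B x
B → x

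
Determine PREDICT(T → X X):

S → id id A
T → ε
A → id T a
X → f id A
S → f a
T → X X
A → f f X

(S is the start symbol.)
PREDICT(T → X X) = (FIRST(RHS) \ {ε}) ∪ (FOLLOW(T) if ε ∈ FIRST(RHS), i.e. RHS ⇒* ε)
FIRST(X) = { 'f' }
FIRST(X X) = { 'f' }
ε ∉ FIRST(X X), so FOLLOW(T) is not added.
PREDICT(T → X X) = { 'f' }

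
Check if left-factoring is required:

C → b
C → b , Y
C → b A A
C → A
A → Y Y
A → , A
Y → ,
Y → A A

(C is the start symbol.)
Yes, C has productions with common prefix 'b'

Left-factoring is needed when two productions for the same non-terminal
share a common prefix on the right-hand side.

Productions for C:
  C → b
  C → b , Y
  C → b A A
  C → A
Productions for A:
  A → Y Y
  A → , A
Productions for Y:
  Y → ,
  Y → A A

Found common prefix 'b' in productions for C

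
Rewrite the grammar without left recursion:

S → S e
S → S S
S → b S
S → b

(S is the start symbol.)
S is directly left-recursive. The standard transformation for
  A → A α₁ | ... | A α_m | β₁ | ... | β_n
is
  A  → β₁ A' | ... | β_n A'
  A' → α₁ A' | ... | α_m A' | ε

S → b S becomes S → b S S'
S → b becomes S → b S'
S → S e becomes S' → e S'
S → S S becomes S' → S S'
Add S' → ε

Resulting grammar:
S → b S S'
S → b S'
S' → e S'
S' → S S'
S' → ε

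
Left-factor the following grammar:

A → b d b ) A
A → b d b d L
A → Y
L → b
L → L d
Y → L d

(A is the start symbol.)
Left-factoring transforms A → αβ₁ | αβ₂ into A → αA' and A' → β₁ | β₂
(α is the longest common prefix among the alternatives). Repeat until
no nonterminal has two alternatives with a common prefix.

Round 1: A has alternatives sharing prefix 'b d b'. Introduce A': A → b d b A'
  Add: A' → ) A
  Add: A' → d L

No remaining common prefixes — done.

Resulting grammar:
A → b d b A'
A' → ) A
A' → d L
A → Y
L → b
L → L d
Y → L d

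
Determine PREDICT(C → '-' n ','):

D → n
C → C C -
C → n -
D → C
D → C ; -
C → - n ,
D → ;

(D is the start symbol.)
{ '-' }

PREDICT(C → '-' n ',') = (FIRST(RHS) \ {ε}) ∪ (FOLLOW(C) if ε ∈ FIRST(RHS), i.e. RHS ⇒* ε)
FIRST('-' n ',') = { '-' }
ε ∉ FIRST('-' n ','), so FOLLOW(C) is not added.
PREDICT(C → '-' n ',') = { '-' }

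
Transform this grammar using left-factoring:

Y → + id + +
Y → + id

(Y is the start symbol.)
Y → + id Y'
Y' → + +
Y' → ε

Left-factoring transforms A → αβ₁ | αβ₂ into A → αA' and A' → β₁ | β₂
(α is the longest common prefix among the alternatives). Repeat until
no nonterminal has two alternatives with a common prefix.

Round 1: Y has alternatives sharing prefix '+ id'. Introduce Y': Y → + id Y'
  Add: Y' → + +
  Add: Y' → ε

No remaining common prefixes — done.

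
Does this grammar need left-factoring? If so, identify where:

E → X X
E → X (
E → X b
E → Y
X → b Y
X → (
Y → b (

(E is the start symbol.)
Yes, E has productions with common prefix 'X'

Left-factoring is needed when two productions for the same non-terminal
share a common prefix on the right-hand side.

Productions for E:
  E → X X
  E → X (
  E → X b
  E → Y
Productions for X:
  X → b Y
  X → (

Found common prefix 'X' in productions for E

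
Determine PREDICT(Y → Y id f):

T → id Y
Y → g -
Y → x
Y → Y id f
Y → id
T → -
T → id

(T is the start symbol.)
{ 'g', 'id', 'x' }

PREDICT(Y → Y id f) = (FIRST(RHS) \ {ε}) ∪ (FOLLOW(Y) if ε ∈ FIRST(RHS), i.e. RHS ⇒* ε)
FIRST(Y) = { 'g', 'id', 'x' }
FIRST(Y id f) = { 'g', 'id', 'x' }
ε ∉ FIRST(Y id f), so FOLLOW(Y) is not added.
PREDICT(Y → Y id f) = { 'g', 'id', 'x' }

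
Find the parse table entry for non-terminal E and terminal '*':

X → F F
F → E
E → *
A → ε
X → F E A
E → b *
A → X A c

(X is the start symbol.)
To find M[E, '*'], we find productions for E where '*' is in the predict set (PREDICT(N → α) = (FIRST(α) \ {ε}) ∪ (FOLLOW(N) if α ⇒* ε)).

E → *: PREDICT = { '*' }
  '*' is in predict set, so this production goes in M[E, '*']
E → b *: PREDICT = { 'b' }

M[E, '*'] = E → *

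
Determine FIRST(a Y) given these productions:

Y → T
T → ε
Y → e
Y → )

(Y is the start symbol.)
To compute FIRST(a Y), process the symbols left to right:
Symbol a is a terminal. Add 'a' and stop.
FIRST(a Y) = { 'a' }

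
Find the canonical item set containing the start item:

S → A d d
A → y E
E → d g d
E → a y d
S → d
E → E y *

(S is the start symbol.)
First, augment the grammar with S' → S
I₀ = CLOSURE({ [S' → . S] }):
  [S' → . S] has the dot before S: add [S → . A d d], [S → . d]
  [S → . A d d] has the dot before A: add [A → . y E]
No further items can be added.

I₀ = { [A → . y E], [S → . A d d], [S → . d], [S' → . S] }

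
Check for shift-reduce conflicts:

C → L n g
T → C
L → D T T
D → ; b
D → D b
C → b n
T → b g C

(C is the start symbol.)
Yes — I11: [D → D b .] vs [C → b . n]

A shift-reduce conflict occurs when an LR(0) state has both:
  - a complete (reduce) item [A → α .] (dot at the end), and
  - a shift item [B → β . c γ] (dot before a terminal).

Augment with C' → C and build the canonical LR(0) collection (I0 = CLOSURE({[C' → . C]}), then GOTO on every symbol after a dot until no new states appear). It has 17 states:
  I0: { [C → . L n g], [C → . b n], [C' → . C], [D → . ; b], [D → . D b], [L → . D T T] }  — shift
  I1: { [D → ; . b] }  — shift
  I2: { [C' → C .] }  — accept
  I3: { [C → . L n g], [C → . b n], [D → . ; b], [D → . D b], [D → D . b], [L → . D T T], [L → D . T T], [T → . C], [T → . b g C] }  — shift
  I4: { [C → L . n g] }  — shift
  I5: { [C → b . n] }  — shift
  I6: { [C → b n .] }  — reduce
  I7: { [C → L n . g] }  — shift
  I8: { [C → L n g .] }  — reduce
  I9: { [T → C .] }  — reduce
  I10: { [C → . L n g], [C → . b n], [D → . ; b], [D → . D b], [L → . D T T], [L → D T . T], [T → . C], [T → . b g C] }  — shift
  I11: { [C → b . n], [D → D b .], [T → b . g C] }  — shift, reduce
  I12: { [C → . L n g], [C → . b n], [D → . ; b], [D → . D b], [L → . D T T], [T → b g . C] }  — shift
  I13: { [T → b g C .] }  — reduce
  I14: { [L → D T T .] }  — reduce
  I15: { [C → b . n], [T → b . g C] }  — shift
  I16: { [D → ; b .] }  — reduce

I11 contains reduce item [D → D b .] and shift items [C → b . n], [T → b . g C] — shift-reduce conflict.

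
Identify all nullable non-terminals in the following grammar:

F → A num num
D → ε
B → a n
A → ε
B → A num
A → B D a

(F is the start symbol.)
ε-productions: D → ε, A → ε
So D, A are immediately nullable.
No further non-terminal can be added: every production for the remaining non-terminals contains a terminal or a non-nullable non-terminal.
Nullable = { 'A', 'D' }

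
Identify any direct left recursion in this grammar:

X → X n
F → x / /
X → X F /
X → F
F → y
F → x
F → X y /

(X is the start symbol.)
X → X n: LEFT RECURSIVE (starts with X)
F → x / /: starts with x
X → X F /: LEFT RECURSIVE (starts with X)
X → F: starts with F
F → y: starts with y
F → x: starts with x
F → X y /: starts with X

The grammar has direct left recursion on: X.

Answer: Yes, X is left-recursive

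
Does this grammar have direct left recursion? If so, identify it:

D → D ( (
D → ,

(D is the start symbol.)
Yes, D is left-recursive

D → D ( (: LEFT RECURSIVE (starts with D)
D → ,: starts with ','

The grammar has direct left recursion on: D.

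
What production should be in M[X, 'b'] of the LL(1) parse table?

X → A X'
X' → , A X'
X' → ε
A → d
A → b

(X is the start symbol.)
X → A X'

To find M[X, 'b'], we find productions for X where 'b' is in the predict set (PREDICT(N → α) = (FIRST(α) \ {ε}) ∪ (FOLLOW(N) if α ⇒* ε)).

Relevant sets:
  FIRST(A) = { 'b', 'd' }

X → A X': PREDICT = { 'b', 'd' }
  'b' is in predict set, so this production goes in M[X, 'b']

M[X, 'b'] = X → A X'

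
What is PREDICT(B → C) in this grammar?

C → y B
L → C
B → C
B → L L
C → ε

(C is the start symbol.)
PREDICT(B → C) = (FIRST(RHS) \ {ε}) ∪ (FOLLOW(B) if ε ∈ FIRST(RHS), i.e. RHS ⇒* ε)
FIRST(C) = { 'y', ε }
FIRST(C) = { 'y', ε }
ε ∈ FIRST(C) (the right-hand side is nullable), so add FOLLOW(B) = { $, 'y' }
PREDICT(B → C) = { $, 'y' }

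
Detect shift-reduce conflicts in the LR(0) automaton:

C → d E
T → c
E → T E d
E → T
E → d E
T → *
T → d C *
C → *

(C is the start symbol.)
A shift-reduce conflict occurs when an LR(0) state has both:
  - a complete (reduce) item [A → α .] (dot at the end), and
  - a shift item [B → β . c γ] (dot before a terminal).

Augment with C' → C and build the canonical LR(0) collection (I0 = CLOSURE({[C' → . C]}), then GOTO on every symbol after a dot until no new states appear). It has 17 states:
  I0: { [C → . *], [C → . d E], [C' → . C] }  — shift
  I1: { [C → * .] }  — reduce
  I2: { [C' → C .] }  — accept
  I3: { [C → d . E], [E → . T E d], [E → . T], [E → . d E], [T → . *], [T → . c], [T → . d C *] }  — shift
  I4: { [T → * .] }  — reduce
  I5: { [C → d E .] }  — reduce
  I6: { [E → . T E d], [E → . T], [E → . d E], [E → T . E d], [E → T .], [T → . *], [T → . c], [T → . d C *] }  — shift, reduce
  I7: { [T → c .] }  — reduce
  I8: { [C → . *], [C → . d E], [E → . T E d], [E → . T], [E → . d E], [E → d . E], [T → . *], [T → . c], [T → . d C *], [T → d . C *] }  — shift
  I9: { [C → * .], [T → * .] }  — 2 reduces
  I10: { [T → d C . *] }  — shift
  I11: { [E → d E .] }  — reduce
  I12: { [C → . *], [C → . d E], [C → d . E], [E → . T E d], [E → . T], [E → . d E], [E → d . E], [T → . *], [T → . c], [T → . d C *], [T → d . C *] }  — shift
  I13: { [C → d E .], [E → d E .] }  — 2 reduces
  I14: { [T → d C * .] }  — reduce
  I15: { [E → T E . d] }  — shift
  I16: { [E → T E d .] }  — reduce

I6 contains reduce item [E → T .] and shift items [E → . d E], [T → . *], [T → . c], [T → . d C *] — shift-reduce conflict.

Answer: Yes — I6: [E → T .] vs [E → . d E]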